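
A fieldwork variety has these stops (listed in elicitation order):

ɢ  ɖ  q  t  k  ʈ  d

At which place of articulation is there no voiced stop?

velar

place of articulation  voiceless  voiced  
alveolar          t         d       
retroflex         ʈ         ɖ       
velar             k         —       
uvular            q         ɢ       
Every place of articulation has a voiced member except velar, where /ɡ/ would be expected.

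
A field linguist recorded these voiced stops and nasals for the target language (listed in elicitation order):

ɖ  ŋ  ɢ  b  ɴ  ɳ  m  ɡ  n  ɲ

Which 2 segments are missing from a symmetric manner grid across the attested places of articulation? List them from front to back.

bilabial: oral stop /b/, nasal /m/.
alveolar: oral stop —, nasal /n/.
retroflex: oral stop /ɖ/, nasal /ɳ/.
palatal: oral stop —, nasal /ɲ/.
velar: oral stop /ɡ/, nasal /ŋ/.
uvular: oral stop /ɢ/, nasal /ɴ/.
Gaps, from front to back: alveolar lacks oral stop (/d/); palatal lacks oral stop (/ɟ/).

/d/, /ɟ/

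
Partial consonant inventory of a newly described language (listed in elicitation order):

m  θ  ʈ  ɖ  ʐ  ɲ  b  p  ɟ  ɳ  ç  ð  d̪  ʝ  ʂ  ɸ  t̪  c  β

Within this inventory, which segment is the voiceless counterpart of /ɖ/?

/ʈ/

/ɖ/ is a voiced retroflex stop.
The voiceless counterpart is a voiceless retroflex stop — in this inventory, /ʈ/.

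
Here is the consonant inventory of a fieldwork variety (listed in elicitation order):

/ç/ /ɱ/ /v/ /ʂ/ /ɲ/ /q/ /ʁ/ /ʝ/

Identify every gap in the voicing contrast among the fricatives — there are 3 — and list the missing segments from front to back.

place of articulation  voiceless  voiced  
labiodental       —         v       
retroflex         ʂ         —       
palatal           ç         ʝ       
uvular            —         ʁ       
Gaps, from front to back: labiodental lacks voiceless (/f/); retroflex lacks voiced (/ʐ/); uvular lacks voiceless (/χ/).

/f/, /ʐ/, /χ/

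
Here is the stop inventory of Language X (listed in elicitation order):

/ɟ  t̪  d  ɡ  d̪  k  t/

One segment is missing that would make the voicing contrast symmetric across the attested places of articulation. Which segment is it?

place of articulation  voiceless  voiced  
dental            t̪        d̪      
alveolar          t         d       
palatal           —         ɟ       
velar             k         ɡ       
The palatal row has no voiceless member, so the gap is the voiceless palatal stop /c/.

/c/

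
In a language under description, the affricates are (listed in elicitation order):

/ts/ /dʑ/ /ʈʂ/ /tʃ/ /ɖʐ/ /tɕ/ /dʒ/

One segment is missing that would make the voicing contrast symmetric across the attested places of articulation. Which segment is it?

/dz/

alveolar: voiceless /ts/, voiced —.
postalveolar: voiceless /tʃ/, voiced /dʒ/.
retroflex: voiceless /ʈʂ/, voiced /ɖʐ/.
alveolo-palatal: voiceless /tɕ/, voiced /dʑ/.
The alveolar row has no voiced member, so the gap is the voiced alveolar affricate /dz/.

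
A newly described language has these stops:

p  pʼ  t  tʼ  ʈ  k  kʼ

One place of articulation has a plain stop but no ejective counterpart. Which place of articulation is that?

Plain: /p/ (bilabial), /t/ (alveolar), /ʈ/ (retroflex), /k/ (velar).
Ejective: /pʼ/ (bilabial), /tʼ/ (alveolar), /kʼ/ (velar).
Every place of articulation has an ejective member except retroflex, where /ʈʼ/ would be expected.

retroflex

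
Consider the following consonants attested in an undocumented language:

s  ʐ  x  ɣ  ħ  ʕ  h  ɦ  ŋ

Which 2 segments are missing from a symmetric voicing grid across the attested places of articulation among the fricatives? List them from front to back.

/z/, /ʂ/

alveolar: voiceless /s/, voiced —.
retroflex: voiceless —, voiced /ʐ/.
velar: voiceless /x/, voiced /ɣ/.
pharyngeal: voiceless /ħ/, voiced /ʕ/.
glottal: voiceless /h/, voiced /ɦ/.
Gaps, from front to back: alveolar lacks voiced (/z/); retroflex lacks voiceless (/ʂ/).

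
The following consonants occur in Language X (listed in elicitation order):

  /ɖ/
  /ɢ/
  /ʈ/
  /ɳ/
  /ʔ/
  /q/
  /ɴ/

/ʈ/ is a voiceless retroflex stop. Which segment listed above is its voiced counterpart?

The voiced counterpart is a voiced retroflex stop — in this inventory, /ɖ/.

/ɖ/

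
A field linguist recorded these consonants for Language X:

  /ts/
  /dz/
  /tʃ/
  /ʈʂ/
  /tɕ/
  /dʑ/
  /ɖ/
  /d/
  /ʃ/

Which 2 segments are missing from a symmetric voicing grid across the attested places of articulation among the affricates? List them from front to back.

/dʒ/, /ɖʐ/

Voiceless: /ts/ (alveolar), /tʃ/ (postalveolar), /ʈʂ/ (retroflex), /tɕ/ (alveolo-palatal).
Voiced: /dz/ (alveolar), /dʑ/ (alveolo-palatal).
Gaps, from front to back: postalveolar lacks voiced (/dʒ/); retroflex lacks voiced (/ɖʐ/).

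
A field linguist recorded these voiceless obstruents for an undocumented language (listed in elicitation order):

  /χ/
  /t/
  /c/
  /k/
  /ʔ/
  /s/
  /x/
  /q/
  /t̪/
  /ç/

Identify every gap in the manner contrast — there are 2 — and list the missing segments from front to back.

/θ/, /h/

dental: stop /t̪/, fricative —.
alveolar: stop /t/, fricative /s/.
palatal: stop /c/, fricative /ç/.
velar: stop /k/, fricative /x/.
uvular: stop /q/, fricative /χ/.
glottal: stop /ʔ/, fricative —.
Gaps, from front to back: dental lacks fricative (/θ/); glottal lacks fricative (/h/).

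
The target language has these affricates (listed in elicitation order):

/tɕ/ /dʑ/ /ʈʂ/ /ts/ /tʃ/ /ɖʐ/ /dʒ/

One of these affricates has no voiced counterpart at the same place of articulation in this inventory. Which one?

/ts/

Postalveolar: /tʃ/ ~ /dʒ/
Retroflex: /ʈʂ/ ~ /ɖʐ/
Alveolo-palatal: /tɕ/ ~ /dʑ/
Alveolar: only /ts/ (voiceless); no voiced partner.
So /ts/ is the unpaired segment.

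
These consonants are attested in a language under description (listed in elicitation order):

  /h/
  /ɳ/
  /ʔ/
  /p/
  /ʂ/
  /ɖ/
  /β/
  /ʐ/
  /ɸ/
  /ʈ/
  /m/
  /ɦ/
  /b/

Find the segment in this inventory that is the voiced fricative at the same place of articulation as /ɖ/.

/ɖ/ is a voiced retroflex stop.
The voiced fricative at the same place is a voiced retroflex fricative — in this inventory, /ʐ/.

/ʐ/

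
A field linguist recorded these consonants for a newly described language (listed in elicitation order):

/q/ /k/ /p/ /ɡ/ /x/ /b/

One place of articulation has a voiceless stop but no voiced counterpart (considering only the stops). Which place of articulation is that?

uvular

Voiceless: /p/ (bilabial), /k/ (velar), /q/ (uvular).
Voiced: /b/ (bilabial), /ɡ/ (velar).
Every place of articulation has a voiced member except uvular, where /ɢ/ would be expected.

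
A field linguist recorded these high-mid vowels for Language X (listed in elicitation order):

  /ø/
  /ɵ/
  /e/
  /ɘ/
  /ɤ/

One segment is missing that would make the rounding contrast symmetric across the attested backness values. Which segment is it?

backness          unrounded  rounded 
front             e         ø       
central           ɘ         ɵ       
back              ɤ         —       
The back row has no rounded member, so the gap is the back rounded vowel /o/.

/o/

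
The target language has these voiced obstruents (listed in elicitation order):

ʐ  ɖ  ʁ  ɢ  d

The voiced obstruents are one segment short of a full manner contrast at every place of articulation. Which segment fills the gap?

place of articulation  stop      fricative
alveolar          d         —       
retroflex         ɖ         ʐ       
uvular            ɢ         ʁ       
The alveolar row has no fricative member, so the gap is the alveolar fricative /z/.

/z/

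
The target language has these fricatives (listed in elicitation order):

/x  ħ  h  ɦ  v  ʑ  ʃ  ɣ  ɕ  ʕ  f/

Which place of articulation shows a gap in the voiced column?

postalveolar

Voiceless: /f/ (labiodental), /ʃ/ (postalveolar), /ɕ/ (alveolo-palatal), /x/ (velar), /ħ/ (pharyngeal), /h/ (glottal).
Voiced: /v/ (labiodental), /ʑ/ (alveolo-palatal), /ɣ/ (velar), /ʕ/ (pharyngeal), /ɦ/ (glottal).
Every place of articulation has a voiced member except postalveolar, where /ʒ/ would be expected.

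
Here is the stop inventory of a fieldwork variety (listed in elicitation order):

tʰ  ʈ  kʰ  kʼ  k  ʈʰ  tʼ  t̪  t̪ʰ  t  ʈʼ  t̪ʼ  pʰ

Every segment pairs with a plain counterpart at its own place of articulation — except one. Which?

/pʰ/

Dental: /t̪/ ~ /t̪ʰ/ ~ /t̪ʼ/
Alveolar: /t/ ~ /tʰ/ ~ /tʼ/
Retroflex: /ʈ/ ~ /ʈʰ/ ~ /ʈʼ/
Velar: /k/ ~ /kʰ/ ~ /kʼ/
Bilabial: only /pʰ/ (aspirated); no plain partner.
So /pʰ/ is the unpaired segment.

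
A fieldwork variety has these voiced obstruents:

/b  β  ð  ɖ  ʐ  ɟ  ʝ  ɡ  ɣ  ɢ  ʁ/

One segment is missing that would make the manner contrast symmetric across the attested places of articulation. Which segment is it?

/d̪/

bilabial: stop /b/, fricative /β/.
dental: stop —, fricative /ð/.
retroflex: stop /ɖ/, fricative /ʐ/.
palatal: stop /ɟ/, fricative /ʝ/.
velar: stop /ɡ/, fricative /ɣ/.
uvular: stop /ɢ/, fricative /ʁ/.
The dental row has no stop member, so the gap is the dental stop /d̪/.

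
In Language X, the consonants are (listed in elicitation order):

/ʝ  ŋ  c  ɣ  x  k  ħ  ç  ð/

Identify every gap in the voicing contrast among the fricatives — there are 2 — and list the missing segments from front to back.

/θ/, /ʕ/

Voiceless: /ç/ (palatal), /x/ (velar), /ħ/ (pharyngeal).
Voiced: /ð/ (dental), /ʝ/ (palatal), /ɣ/ (velar).
Gaps, from front to back: dental lacks voiceless (/θ/); pharyngeal lacks voiced (/ʕ/).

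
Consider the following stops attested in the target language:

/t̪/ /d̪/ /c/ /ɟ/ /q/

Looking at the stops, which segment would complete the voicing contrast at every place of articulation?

place of articulation  voiceless  voiced  
dental            t̪        d̪      
palatal           c         ɟ       
uvular            q         —       
The uvular row has no voiced member, so the gap is the voiced uvular stop /ɢ/.

/ɢ/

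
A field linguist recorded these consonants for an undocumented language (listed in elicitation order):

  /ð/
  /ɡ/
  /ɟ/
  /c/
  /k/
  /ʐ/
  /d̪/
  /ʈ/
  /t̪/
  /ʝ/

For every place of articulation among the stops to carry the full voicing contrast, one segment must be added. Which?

dental: voiceless /t̪/, voiced /d̪/.
retroflex: voiceless /ʈ/, voiced —.
palatal: voiceless /c/, voiced /ɟ/.
velar: voiceless /k/, voiced /ɡ/.
The retroflex row has no voiced member, so the gap is the voiced retroflex stop /ɖ/.

/ɖ/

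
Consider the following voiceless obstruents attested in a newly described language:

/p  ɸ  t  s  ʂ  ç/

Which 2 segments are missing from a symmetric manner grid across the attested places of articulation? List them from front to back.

Stop: /p/ (bilabial), /t/ (alveolar).
Fricative: /ɸ/ (bilabial), /s/ (alveolar), /ʂ/ (retroflex), /ç/ (palatal).
Gaps, from front to back: retroflex lacks stop (/ʈ/); palatal lacks stop (/c/).

/ʈ/, /c/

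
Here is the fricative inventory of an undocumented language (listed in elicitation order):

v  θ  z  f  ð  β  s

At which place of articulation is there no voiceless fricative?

place of articulation  voiceless  voiced  
bilabial          —         β       
labiodental       f         v       
dental            θ         ð       
alveolar          s         z       
Every place of articulation has a voiceless member except bilabial, where /ɸ/ would be expected.

bilabial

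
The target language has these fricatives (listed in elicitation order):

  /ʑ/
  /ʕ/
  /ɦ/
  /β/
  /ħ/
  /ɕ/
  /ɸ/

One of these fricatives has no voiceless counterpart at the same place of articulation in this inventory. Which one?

/ɦ/

Bilabial: /ɸ/ ~ /β/
Alveolo-palatal: /ɕ/ ~ /ʑ/
Pharyngeal: /ħ/ ~ /ʕ/
Glottal: only /ɦ/ (voiced); no voiceless partner.
So /ɦ/ is the unpaired segment.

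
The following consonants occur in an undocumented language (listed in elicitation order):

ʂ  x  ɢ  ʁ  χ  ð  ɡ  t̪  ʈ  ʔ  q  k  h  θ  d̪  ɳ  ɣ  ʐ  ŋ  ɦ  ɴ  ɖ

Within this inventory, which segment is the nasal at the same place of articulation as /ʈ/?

/ɳ/

/ʈ/ is a voiceless retroflex stop.
The nasal at the same place is a retroflex nasal — in this inventory, /ɳ/.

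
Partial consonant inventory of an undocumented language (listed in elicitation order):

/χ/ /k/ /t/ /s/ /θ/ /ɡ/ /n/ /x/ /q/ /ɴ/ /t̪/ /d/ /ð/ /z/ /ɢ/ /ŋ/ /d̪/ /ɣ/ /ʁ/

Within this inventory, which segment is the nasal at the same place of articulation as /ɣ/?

/ŋ/

/ɣ/ is a voiced velar fricative.
The nasal at the same place is a velar nasal — in this inventory, /ŋ/.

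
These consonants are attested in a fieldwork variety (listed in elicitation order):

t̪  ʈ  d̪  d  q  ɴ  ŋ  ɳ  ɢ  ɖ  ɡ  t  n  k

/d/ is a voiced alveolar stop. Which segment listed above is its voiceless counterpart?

The voiceless counterpart is a voiceless alveolar stop — in this inventory, /t/.

/t/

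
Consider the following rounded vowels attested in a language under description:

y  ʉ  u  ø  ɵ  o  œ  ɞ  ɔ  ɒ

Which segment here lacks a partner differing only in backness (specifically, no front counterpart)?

High: /y/ ~ /ʉ/ ~ /u/
High-mid: /ø/ ~ /ɵ/ ~ /o/
Low-mid: /œ/ ~ /ɞ/ ~ /ɔ/
Low: only /ɒ/ (back); no front partner.
So /ɒ/ is the unpaired segment.

/ɒ/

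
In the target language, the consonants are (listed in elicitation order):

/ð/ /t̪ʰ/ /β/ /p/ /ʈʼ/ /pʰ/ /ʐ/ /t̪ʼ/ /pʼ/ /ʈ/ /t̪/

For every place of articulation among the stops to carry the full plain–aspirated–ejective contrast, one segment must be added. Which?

Plain: /p/ (bilabial), /t̪/ (dental), /ʈ/ (retroflex).
Aspirated: /pʰ/ (bilabial), /t̪ʰ/ (dental).
Ejective: /pʼ/ (bilabial), /t̪ʼ/ (dental), /ʈʼ/ (retroflex).
The retroflex row has no aspirated member, so the gap is the aspirated retroflex stop /ʈʰ/.

/ʈʰ/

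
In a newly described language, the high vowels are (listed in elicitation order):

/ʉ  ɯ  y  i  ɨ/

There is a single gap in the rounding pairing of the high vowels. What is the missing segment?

/u/

backness          unrounded  rounded 
front             i         y       
central           ɨ         ʉ       
back              ɯ         —       
The back row has no rounded member, so the gap is the back rounded vowel /u/.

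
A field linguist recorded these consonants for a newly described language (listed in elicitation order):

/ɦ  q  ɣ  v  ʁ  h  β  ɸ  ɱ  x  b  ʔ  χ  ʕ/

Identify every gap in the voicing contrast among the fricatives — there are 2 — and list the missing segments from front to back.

bilabial: voiceless /ɸ/, voiced /β/.
labiodental: voiceless —, voiced /v/.
velar: voiceless /x/, voiced /ɣ/.
uvular: voiceless /χ/, voiced /ʁ/.
pharyngeal: voiceless —, voiced /ʕ/.
glottal: voiceless /h/, voiced /ɦ/.
Gaps, from front to back: labiodental lacks voiceless (/f/); pharyngeal lacks voiceless (/ħ/).

/f/, /ħ/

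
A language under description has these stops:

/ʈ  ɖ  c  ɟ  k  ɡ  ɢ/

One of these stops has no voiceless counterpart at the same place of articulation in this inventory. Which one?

Retroflex: /ʈ/ ~ /ɖ/
Palatal: /c/ ~ /ɟ/
Velar: /k/ ~ /ɡ/
Uvular: only /ɢ/ (voiced); no voiceless partner.
So /ɢ/ is the unpaired segment.

/ɢ/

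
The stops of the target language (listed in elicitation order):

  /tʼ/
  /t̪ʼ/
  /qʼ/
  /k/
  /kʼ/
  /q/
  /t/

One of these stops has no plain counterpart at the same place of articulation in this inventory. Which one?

Alveolar: /t/ ~ /tʼ/
Velar: /k/ ~ /kʼ/
Uvular: /q/ ~ /qʼ/
Dental: only /t̪ʼ/ (ejective); no plain partner.
So /t̪ʼ/ is the unpaired segment.

/t̪ʼ/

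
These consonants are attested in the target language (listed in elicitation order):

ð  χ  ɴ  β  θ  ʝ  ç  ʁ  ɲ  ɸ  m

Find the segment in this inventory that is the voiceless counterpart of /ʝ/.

/ç/

/ʝ/ is a voiced palatal fricative.
The voiceless counterpart is a voiceless palatal fricative — in this inventory, /ç/.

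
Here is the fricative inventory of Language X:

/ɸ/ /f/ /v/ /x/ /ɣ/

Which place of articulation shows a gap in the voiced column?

Voiceless: /ɸ/ (bilabial), /f/ (labiodental), /x/ (velar).
Voiced: /v/ (labiodental), /ɣ/ (velar).
Every place of articulation has a voiced member except bilabial, where /β/ would be expected.

bilabial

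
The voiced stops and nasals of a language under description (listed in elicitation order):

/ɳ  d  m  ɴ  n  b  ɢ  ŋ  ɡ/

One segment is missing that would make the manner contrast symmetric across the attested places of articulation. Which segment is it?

/ɖ/

place of articulation  oral stop  nasal   
bilabial          b         m       
alveolar          d         n       
retroflex         —         ɳ       
velar             ɡ         ŋ       
uvular            ɢ         ɴ       
The retroflex row has no oral stop member, so the gap is the retroflex oral stop /ɖ/.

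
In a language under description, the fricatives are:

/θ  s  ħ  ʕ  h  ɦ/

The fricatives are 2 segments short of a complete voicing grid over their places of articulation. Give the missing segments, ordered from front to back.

/ð/, /z/

place of articulation  voiceless  voiced  
dental            θ         —       
alveolar          s         —       
pharyngeal        ħ         ʕ       
glottal           h         ɦ       
Gaps, from front to back: dental lacks voiced (/ð/); alveolar lacks voiced (/z/).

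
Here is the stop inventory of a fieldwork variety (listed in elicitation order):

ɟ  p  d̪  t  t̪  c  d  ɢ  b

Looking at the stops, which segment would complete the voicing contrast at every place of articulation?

/q/

bilabial: voiceless /p/, voiced /b/.
dental: voiceless /t̪/, voiced /d̪/.
alveolar: voiceless /t/, voiced /d/.
palatal: voiceless /c/, voiced /ɟ/.
uvular: voiceless —, voiced /ɢ/.
The uvular row has no voiceless member, so the gap is the voiceless uvular stop /q/.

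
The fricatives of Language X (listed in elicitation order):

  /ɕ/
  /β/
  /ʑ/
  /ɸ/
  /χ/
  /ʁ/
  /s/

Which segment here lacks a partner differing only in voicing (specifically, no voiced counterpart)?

Bilabial: /ɸ/ ~ /β/
Alveolo-palatal: /ɕ/ ~ /ʑ/
Uvular: /χ/ ~ /ʁ/
Alveolar: only /s/ (voiceless); no voiced partner.
So /s/ is the unpaired segment.

/s/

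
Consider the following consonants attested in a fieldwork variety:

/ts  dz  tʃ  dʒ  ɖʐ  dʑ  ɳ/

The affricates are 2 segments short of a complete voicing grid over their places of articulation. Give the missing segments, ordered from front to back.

/ʈʂ/, /tɕ/

place of articulation  voiceless  voiced  
alveolar          ts        dz      
postalveolar      tʃ        dʒ      
retroflex         —         ɖʐ      
alveolo-palatal   —         dʑ      
Gaps, from front to back: retroflex lacks voiceless (/ʈʂ/); alveolo-palatal lacks voiceless (/tɕ/).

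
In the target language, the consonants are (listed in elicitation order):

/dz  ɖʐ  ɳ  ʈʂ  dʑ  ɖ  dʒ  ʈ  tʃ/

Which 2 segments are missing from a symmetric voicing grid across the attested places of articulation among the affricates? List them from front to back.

/ts/, /tɕ/

place of articulation  voiceless  voiced  
alveolar          —         dz      
postalveolar      tʃ        dʒ      
retroflex         ʈʂ        ɖʐ      
alveolo-palatal   —         dʑ      
Gaps, from front to back: alveolar lacks voiceless (/ts/); alveolo-palatal lacks voiceless (/tɕ/).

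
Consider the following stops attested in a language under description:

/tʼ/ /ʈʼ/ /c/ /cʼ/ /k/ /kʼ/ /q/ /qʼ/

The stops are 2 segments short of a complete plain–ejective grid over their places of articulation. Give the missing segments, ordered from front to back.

Plain: /c/ (palatal), /k/ (velar), /q/ (uvular).
Ejective: /tʼ/ (alveolar), /ʈʼ/ (retroflex), /cʼ/ (palatal), /kʼ/ (velar), /qʼ/ (uvular).
Gaps, from front to back: alveolar lacks plain (/t/); retroflex lacks plain (/ʈ/).

/t/, /ʈ/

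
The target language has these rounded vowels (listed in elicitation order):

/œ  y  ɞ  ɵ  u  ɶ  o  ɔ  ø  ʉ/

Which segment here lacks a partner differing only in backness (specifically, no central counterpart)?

/ɶ/

High: /y/ ~ /ʉ/ ~ /u/
High-mid: /ø/ ~ /ɵ/ ~ /o/
Low-mid: /œ/ ~ /ɞ/ ~ /ɔ/
Low: only /ɶ/ (front); no central partner.
So /ɶ/ is the unpaired segment.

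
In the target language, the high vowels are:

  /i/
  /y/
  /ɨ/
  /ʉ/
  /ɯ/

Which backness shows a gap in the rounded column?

Unrounded: /i/ (front), /ɨ/ (central), /ɯ/ (back).
Rounded: /y/ (front), /ʉ/ (central).
Every backness has a rounded member except back, where /u/ would be expected.

back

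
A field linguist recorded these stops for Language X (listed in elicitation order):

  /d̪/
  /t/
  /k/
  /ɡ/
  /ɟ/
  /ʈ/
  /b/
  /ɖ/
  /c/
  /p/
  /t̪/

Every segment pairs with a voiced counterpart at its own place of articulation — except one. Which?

Bilabial: /p/ ~ /b/
Dental: /t̪/ ~ /d̪/
Retroflex: /ʈ/ ~ /ɖ/
Palatal: /c/ ~ /ɟ/
Velar: /k/ ~ /ɡ/
Alveolar: only /t/ (voiceless); no voiced partner.
So /t/ is the unpaired segment.

/t/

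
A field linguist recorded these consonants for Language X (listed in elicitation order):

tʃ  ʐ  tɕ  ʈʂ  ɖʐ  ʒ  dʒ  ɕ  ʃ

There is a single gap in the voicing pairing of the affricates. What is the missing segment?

/dʑ/

postalveolar: voiceless /tʃ/, voiced /dʒ/.
retroflex: voiceless /ʈʂ/, voiced /ɖʐ/.
alveolo-palatal: voiceless /tɕ/, voiced —.
The alveolo-palatal row has no voiced member, so the gap is the voiced alveolo-palatal affricate /dʑ/.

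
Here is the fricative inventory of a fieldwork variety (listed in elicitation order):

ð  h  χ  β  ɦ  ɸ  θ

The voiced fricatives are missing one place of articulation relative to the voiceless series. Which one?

Voiceless: /ɸ/ (bilabial), /θ/ (dental), /χ/ (uvular), /h/ (glottal).
Voiced: /β/ (bilabial), /ð/ (dental), /ɦ/ (glottal).
Every place of articulation has a voiced member except uvular, where /ʁ/ would be expected.

uvular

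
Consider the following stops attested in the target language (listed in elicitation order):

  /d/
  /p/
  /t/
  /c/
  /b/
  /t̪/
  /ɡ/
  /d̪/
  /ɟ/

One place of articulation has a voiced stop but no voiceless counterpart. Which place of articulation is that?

place of articulation  voiceless  voiced  
bilabial          p         b       
dental            t̪        d̪      
alveolar          t         d       
palatal           c         ɟ       
velar             —         ɡ       
Every place of articulation has a voiceless member except velar, where /k/ would be expected.

velar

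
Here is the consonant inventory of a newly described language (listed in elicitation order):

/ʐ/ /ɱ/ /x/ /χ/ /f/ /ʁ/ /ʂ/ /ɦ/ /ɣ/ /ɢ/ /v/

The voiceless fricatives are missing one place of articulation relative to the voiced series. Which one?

labiodental: voiceless /f/, voiced /v/.
retroflex: voiceless /ʂ/, voiced /ʐ/.
velar: voiceless /x/, voiced /ɣ/.
uvular: voiceless /χ/, voiced /ʁ/.
glottal: voiceless —, voiced /ɦ/.
Every place of articulation has a voiceless member except glottal, where /h/ would be expected.

glottal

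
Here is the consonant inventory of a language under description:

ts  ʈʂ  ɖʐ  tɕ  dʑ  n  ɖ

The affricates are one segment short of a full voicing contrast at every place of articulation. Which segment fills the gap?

Voiceless: /ts/ (alveolar), /ʈʂ/ (retroflex), /tɕ/ (alveolo-palatal).
Voiced: /ɖʐ/ (retroflex), /dʑ/ (alveolo-palatal).
The alveolar row has no voiced member, so the gap is the voiced alveolar affricate /dz/.

/dz/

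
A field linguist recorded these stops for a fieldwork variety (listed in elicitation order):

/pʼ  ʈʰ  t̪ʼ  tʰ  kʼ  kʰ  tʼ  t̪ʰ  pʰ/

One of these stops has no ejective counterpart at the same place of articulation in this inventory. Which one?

/ʈʰ/

Bilabial: /pʰ/ ~ /pʼ/
Dental: /t̪ʰ/ ~ /t̪ʼ/
Alveolar: /tʰ/ ~ /tʼ/
Velar: /kʰ/ ~ /kʼ/
Retroflex: only /ʈʰ/ (aspirated); no ejective partner.
So /ʈʰ/ is the unpaired segment.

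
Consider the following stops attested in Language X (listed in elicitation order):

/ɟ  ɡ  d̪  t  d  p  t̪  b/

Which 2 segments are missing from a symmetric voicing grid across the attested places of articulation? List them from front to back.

bilabial: voiceless /p/, voiced /b/.
dental: voiceless /t̪/, voiced /d̪/.
alveolar: voiceless /t/, voiced /d/.
palatal: voiceless —, voiced /ɟ/.
velar: voiceless —, voiced /ɡ/.
Gaps, from front to back: palatal lacks voiceless (/c/); velar lacks voiceless (/k/).

/c/, /k/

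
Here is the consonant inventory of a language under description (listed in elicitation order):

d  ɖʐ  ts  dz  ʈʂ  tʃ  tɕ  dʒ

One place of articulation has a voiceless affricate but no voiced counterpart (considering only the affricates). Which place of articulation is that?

place of articulation  voiceless  voiced  
alveolar          ts        dz      
postalveolar      tʃ        dʒ      
retroflex         ʈʂ        ɖʐ      
alveolo-palatal   tɕ        —       
Every place of articulation has a voiced member except alveolo-palatal, where /dʑ/ would be expected.

alveolo-palatal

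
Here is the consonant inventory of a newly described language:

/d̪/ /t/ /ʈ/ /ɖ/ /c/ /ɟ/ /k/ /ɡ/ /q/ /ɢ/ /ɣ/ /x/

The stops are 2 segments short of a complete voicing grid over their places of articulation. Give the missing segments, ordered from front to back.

/t̪/, /d/

dental: voiceless —, voiced /d̪/.
alveolar: voiceless /t/, voiced —.
retroflex: voiceless /ʈ/, voiced /ɖ/.
palatal: voiceless /c/, voiced /ɟ/.
velar: voiceless /k/, voiced /ɡ/.
uvular: voiceless /q/, voiced /ɢ/.
Gaps, from front to back: dental lacks voiceless (/t̪/); alveolar lacks voiced (/d/).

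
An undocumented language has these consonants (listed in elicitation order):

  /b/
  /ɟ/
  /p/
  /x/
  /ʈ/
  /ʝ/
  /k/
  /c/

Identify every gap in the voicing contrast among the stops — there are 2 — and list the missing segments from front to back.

place of articulation  voiceless  voiced  
bilabial          p         b       
retroflex         ʈ         —       
palatal           c         ɟ       
velar             k         —       
Gaps, from front to back: retroflex lacks voiced (/ɖ/); velar lacks voiced (/ɡ/).

/ɖ/, /ɡ/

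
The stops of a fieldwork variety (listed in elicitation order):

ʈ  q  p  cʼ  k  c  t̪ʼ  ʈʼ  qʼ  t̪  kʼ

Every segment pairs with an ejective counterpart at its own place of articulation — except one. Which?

Dental: /t̪/ ~ /t̪ʼ/
Retroflex: /ʈ/ ~ /ʈʼ/
Palatal: /c/ ~ /cʼ/
Velar: /k/ ~ /kʼ/
Uvular: /q/ ~ /qʼ/
Bilabial: only /p/ (plain); no ejective partner.
So /p/ is the unpaired segment.

/p/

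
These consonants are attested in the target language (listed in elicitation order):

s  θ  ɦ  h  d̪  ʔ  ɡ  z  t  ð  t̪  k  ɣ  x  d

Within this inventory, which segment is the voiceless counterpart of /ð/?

/θ/

/ð/ is a voiced dental fricative.
The voiceless counterpart is a voiceless dental fricative — in this inventory, /θ/.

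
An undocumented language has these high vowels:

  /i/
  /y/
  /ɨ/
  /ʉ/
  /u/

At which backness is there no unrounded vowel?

front: unrounded /i/, rounded /y/.
central: unrounded /ɨ/, rounded /ʉ/.
back: unrounded —, rounded /u/.
Every backness has an unrounded member except back, where /ɯ/ would be expected.

back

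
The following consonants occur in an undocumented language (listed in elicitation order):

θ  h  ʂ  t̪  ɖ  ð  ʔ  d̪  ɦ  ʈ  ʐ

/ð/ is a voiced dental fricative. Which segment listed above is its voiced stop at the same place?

/d̪/

The voiced stop at the same place is a voiced dental stop — in this inventory, /d̪/.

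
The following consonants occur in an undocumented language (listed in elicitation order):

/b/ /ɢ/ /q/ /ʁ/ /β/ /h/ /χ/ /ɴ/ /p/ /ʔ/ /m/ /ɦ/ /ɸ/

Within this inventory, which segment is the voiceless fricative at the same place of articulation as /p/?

/ɸ/

/p/ is a voiceless bilabial stop.
The voiceless fricative at the same place is a voiceless bilabial fricative — in this inventory, /ɸ/.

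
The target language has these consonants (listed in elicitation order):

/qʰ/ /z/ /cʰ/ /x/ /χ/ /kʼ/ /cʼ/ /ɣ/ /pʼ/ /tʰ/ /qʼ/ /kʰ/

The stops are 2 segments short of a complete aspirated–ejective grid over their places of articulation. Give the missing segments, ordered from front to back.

/pʰ/, /tʼ/

place of articulation  aspirated  ejective
bilabial          —         pʼ      
alveolar          tʰ        —       
palatal           cʰ        cʼ      
velar             kʰ        kʼ      
uvular            qʰ        qʼ      
Gaps, from front to back: bilabial lacks aspirated (/pʰ/); alveolar lacks ejective (/tʼ/).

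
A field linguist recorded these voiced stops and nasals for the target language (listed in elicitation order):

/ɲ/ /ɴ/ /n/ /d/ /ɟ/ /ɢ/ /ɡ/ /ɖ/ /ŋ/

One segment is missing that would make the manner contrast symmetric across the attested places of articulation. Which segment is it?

/ɳ/

Oral stop: /d/ (alveolar), /ɖ/ (retroflex), /ɟ/ (palatal), /ɡ/ (velar), /ɢ/ (uvular).
Nasal: /n/ (alveolar), /ɲ/ (palatal), /ŋ/ (velar), /ɴ/ (uvular).
The retroflex row has no nasal member, so the gap is the retroflex nasal /ɳ/.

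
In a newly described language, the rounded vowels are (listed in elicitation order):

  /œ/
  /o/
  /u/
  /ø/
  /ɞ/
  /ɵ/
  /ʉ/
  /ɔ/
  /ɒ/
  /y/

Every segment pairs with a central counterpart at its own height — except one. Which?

/ɒ/

High: /y/ ~ /ʉ/ ~ /u/
High-mid: /ø/ ~ /ɵ/ ~ /o/
Low-mid: /œ/ ~ /ɞ/ ~ /ɔ/
Low: only /ɒ/ (back); no central partner.
So /ɒ/ is the unpaired segment.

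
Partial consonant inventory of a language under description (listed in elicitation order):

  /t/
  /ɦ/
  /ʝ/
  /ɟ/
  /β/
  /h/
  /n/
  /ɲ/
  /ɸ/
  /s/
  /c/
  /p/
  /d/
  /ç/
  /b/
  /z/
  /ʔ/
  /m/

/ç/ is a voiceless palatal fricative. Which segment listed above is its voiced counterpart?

The voiced counterpart is a voiced palatal fricative — in this inventory, /ʝ/.

/ʝ/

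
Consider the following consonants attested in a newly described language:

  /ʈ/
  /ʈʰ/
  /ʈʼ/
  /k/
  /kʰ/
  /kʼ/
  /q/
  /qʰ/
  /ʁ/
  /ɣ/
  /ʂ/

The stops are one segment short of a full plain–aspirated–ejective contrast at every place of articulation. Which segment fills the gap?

/qʼ/

retroflex: plain /ʈ/, aspirated /ʈʰ/, ejective /ʈʼ/.
velar: plain /k/, aspirated /kʰ/, ejective /kʼ/.
uvular: plain /q/, aspirated /qʰ/, ejective —.
The uvular row has no ejective member, so the gap is the ejective uvular stop /qʼ/.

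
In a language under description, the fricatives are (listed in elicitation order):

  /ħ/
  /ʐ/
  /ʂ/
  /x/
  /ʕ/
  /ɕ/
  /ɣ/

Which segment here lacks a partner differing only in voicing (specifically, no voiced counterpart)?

Retroflex: /ʂ/ ~ /ʐ/
Velar: /x/ ~ /ɣ/
Pharyngeal: /ħ/ ~ /ʕ/
Alveolo-palatal: only /ɕ/ (voiceless); no voiced partner.
So /ɕ/ is the unpaired segment.

/ɕ/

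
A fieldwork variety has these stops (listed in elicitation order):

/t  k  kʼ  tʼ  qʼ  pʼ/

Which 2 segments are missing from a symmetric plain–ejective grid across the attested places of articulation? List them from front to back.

/p/, /q/

bilabial: plain —, ejective /pʼ/.
alveolar: plain /t/, ejective /tʼ/.
velar: plain /k/, ejective /kʼ/.
uvular: plain —, ejective /qʼ/.
Gaps, from front to back: bilabial lacks plain (/p/); uvular lacks plain (/q/).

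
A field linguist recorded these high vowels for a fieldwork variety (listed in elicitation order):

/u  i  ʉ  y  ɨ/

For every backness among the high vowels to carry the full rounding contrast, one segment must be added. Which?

/ɯ/

front: unrounded /i/, rounded /y/.
central: unrounded /ɨ/, rounded /ʉ/.
back: unrounded —, rounded /u/.
The back row has no unrounded member, so the gap is the back unrounded vowel /ɯ/.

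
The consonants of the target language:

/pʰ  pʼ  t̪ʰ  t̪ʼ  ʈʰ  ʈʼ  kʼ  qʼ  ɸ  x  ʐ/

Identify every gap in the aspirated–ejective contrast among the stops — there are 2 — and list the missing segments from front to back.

/kʰ/, /qʰ/

bilabial: aspirated /pʰ/, ejective /pʼ/.
dental: aspirated /t̪ʰ/, ejective /t̪ʼ/.
retroflex: aspirated /ʈʰ/, ejective /ʈʼ/.
velar: aspirated —, ejective /kʼ/.
uvular: aspirated —, ejective /qʼ/.
Gaps, from front to back: velar lacks aspirated (/kʰ/); uvular lacks aspirated (/qʰ/).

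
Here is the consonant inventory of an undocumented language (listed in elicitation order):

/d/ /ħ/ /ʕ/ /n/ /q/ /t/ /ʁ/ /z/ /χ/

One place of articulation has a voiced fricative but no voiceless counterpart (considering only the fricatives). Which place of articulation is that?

alveolar: voiceless —, voiced /z/.
uvular: voiceless /χ/, voiced /ʁ/.
pharyngeal: voiceless /ħ/, voiced /ʕ/.
Every place of articulation has a voiceless member except alveolar, where /s/ would be expected.

alveolar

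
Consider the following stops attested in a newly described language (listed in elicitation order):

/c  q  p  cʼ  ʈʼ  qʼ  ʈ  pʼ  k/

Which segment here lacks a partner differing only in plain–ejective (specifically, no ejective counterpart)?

/k/

Bilabial: /p/ ~ /pʼ/
Retroflex: /ʈ/ ~ /ʈʼ/
Palatal: /c/ ~ /cʼ/
Uvular: /q/ ~ /qʼ/
Velar: only /k/ (plain); no ejective partner.
So /k/ is the unpaired segment.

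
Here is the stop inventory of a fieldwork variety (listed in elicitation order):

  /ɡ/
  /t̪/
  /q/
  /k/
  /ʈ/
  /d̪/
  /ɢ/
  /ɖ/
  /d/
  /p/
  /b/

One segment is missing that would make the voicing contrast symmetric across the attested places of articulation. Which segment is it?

/t/

bilabial: voiceless /p/, voiced /b/.
dental: voiceless /t̪/, voiced /d̪/.
alveolar: voiceless —, voiced /d/.
retroflex: voiceless /ʈ/, voiced /ɖ/.
velar: voiceless /k/, voiced /ɡ/.
uvular: voiceless /q/, voiced /ɢ/.
The alveolar row has no voiceless member, so the gap is the voiceless alveolar stop /t/.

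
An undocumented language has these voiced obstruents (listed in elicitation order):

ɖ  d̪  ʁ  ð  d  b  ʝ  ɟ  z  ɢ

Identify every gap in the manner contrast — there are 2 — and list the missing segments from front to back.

bilabial: stop /b/, fricative —.
dental: stop /d̪/, fricative /ð/.
alveolar: stop /d/, fricative /z/.
retroflex: stop /ɖ/, fricative —.
palatal: stop /ɟ/, fricative /ʝ/.
uvular: stop /ɢ/, fricative /ʁ/.
Gaps, from front to back: bilabial lacks fricative (/β/); retroflex lacks fricative (/ʐ/).

/β/, /ʐ/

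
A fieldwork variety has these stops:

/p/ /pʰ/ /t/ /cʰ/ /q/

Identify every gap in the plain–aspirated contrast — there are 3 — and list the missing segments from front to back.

/tʰ/, /c/, /qʰ/

bilabial: plain /p/, aspirated /pʰ/.
alveolar: plain /t/, aspirated —.
palatal: plain —, aspirated /cʰ/.
uvular: plain /q/, aspirated —.
Gaps, from front to back: alveolar lacks aspirated (/tʰ/); palatal lacks plain (/c/); uvular lacks aspirated (/qʰ/).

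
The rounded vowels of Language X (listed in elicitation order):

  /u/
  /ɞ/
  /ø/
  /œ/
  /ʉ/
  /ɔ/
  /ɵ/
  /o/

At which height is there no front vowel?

Front: /ø/ (high-mid), /œ/ (low-mid).
Central: /ʉ/ (high), /ɵ/ (high-mid), /ɞ/ (low-mid).
Back: /u/ (high), /o/ (high-mid), /ɔ/ (low-mid).
Every height has a front member except high, where /y/ would be expected.

high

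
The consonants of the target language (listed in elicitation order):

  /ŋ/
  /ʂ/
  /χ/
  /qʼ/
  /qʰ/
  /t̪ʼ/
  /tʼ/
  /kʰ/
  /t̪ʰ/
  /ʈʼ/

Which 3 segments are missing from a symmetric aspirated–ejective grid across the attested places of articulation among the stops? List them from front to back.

/tʰ/, /ʈʰ/, /kʼ/

dental: aspirated /t̪ʰ/, ejective /t̪ʼ/.
alveolar: aspirated —, ejective /tʼ/.
retroflex: aspirated —, ejective /ʈʼ/.
velar: aspirated /kʰ/, ejective —.
uvular: aspirated /qʰ/, ejective /qʼ/.
Gaps, from front to back: alveolar lacks aspirated (/tʰ/); retroflex lacks aspirated (/ʈʰ/); velar lacks ejective (/kʼ/).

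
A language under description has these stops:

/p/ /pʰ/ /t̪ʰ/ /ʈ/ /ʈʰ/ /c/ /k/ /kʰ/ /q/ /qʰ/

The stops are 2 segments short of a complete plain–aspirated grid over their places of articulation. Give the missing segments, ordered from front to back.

place of articulation  plain     aspirated
bilabial          p         pʰ      
dental            —         t̪ʰ     
retroflex         ʈ         ʈʰ      
palatal           c         —       
velar             k         kʰ      
uvular            q         qʰ      
Gaps, from front to back: dental lacks plain (/t̪/); palatal lacks aspirated (/cʰ/).

/t̪/, /cʰ/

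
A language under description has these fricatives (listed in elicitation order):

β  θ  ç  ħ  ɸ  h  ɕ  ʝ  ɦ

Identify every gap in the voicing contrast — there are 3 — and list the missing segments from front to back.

/ð/, /ʑ/, /ʕ/

place of articulation  voiceless  voiced  
bilabial          ɸ         β       
dental            θ         —       
alveolo-palatal   ɕ         —       
palatal           ç         ʝ       
pharyngeal        ħ         —       
glottal           h         ɦ       
Gaps, from front to back: dental lacks voiced (/ð/); alveolo-palatal lacks voiced (/ʑ/); pharyngeal lacks voiced (/ʕ/).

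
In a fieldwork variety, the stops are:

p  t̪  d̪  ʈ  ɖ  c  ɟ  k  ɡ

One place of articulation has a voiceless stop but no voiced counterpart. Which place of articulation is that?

bilabial

place of articulation  voiceless  voiced  
bilabial          p         —       
dental            t̪        d̪      
retroflex         ʈ         ɖ       
palatal           c         ɟ       
velar             k         ɡ       
Every place of articulation has a voiced member except bilabial, where /b/ would be expected.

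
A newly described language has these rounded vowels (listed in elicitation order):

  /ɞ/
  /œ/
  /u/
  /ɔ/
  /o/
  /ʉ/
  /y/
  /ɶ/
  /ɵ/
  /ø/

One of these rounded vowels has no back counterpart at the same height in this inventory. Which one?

High: /y/ ~ /ʉ/ ~ /u/
High-mid: /ø/ ~ /ɵ/ ~ /o/
Low-mid: /œ/ ~ /ɞ/ ~ /ɔ/
Low: only /ɶ/ (front); no back partner.
So /ɶ/ is the unpaired segment.

/ɶ/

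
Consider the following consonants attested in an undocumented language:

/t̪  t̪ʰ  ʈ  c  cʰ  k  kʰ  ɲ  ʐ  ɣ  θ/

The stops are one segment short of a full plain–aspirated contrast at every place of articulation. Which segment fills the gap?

place of articulation  plain     aspirated
dental            t̪        t̪ʰ     
retroflex         ʈ         —       
palatal           c         cʰ      
velar             k         kʰ      
The retroflex row has no aspirated member, so the gap is the aspirated retroflex stop /ʈʰ/.

/ʈʰ/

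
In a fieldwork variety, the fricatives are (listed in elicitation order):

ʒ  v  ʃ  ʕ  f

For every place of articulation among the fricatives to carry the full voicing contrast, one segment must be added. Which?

labiodental: voiceless /f/, voiced /v/.
postalveolar: voiceless /ʃ/, voiced /ʒ/.
pharyngeal: voiceless —, voiced /ʕ/.
The pharyngeal row has no voiceless member, so the gap is the voiceless pharyngeal fricative /ħ/.

/ħ/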